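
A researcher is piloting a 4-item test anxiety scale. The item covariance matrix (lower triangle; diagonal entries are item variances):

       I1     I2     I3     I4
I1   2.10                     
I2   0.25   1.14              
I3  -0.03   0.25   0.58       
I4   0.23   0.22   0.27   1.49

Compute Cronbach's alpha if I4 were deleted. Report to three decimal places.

Cronbach's alpha = 0.296

Remaining items: I1, I2, I3 (k = 3).
sum of item variances = 2.10 + 1.14 + 0.58 = 3.82
total variance = 3.82 + 2 × 0.47 = 4.76
α (item deleted) = (3/2)·(1 − 3.82/4.76) = 0.296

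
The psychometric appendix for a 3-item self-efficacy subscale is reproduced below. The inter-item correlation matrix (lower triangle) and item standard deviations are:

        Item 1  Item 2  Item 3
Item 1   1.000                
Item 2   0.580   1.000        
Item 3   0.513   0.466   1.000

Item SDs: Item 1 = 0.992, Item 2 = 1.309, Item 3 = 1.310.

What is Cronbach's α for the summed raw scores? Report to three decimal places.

Σσ²ᵢ = 0.992² + 1.309² + 1.310² = 4.4136
Covariances σ_ij = r_ij · s_i · s_j:
  σ(Item 1,Item 2) = 0.580 × 0.992 × 1.309 = 0.7531
  σ(Item 1,Item 3) = 0.513 × 0.992 × 1.310 = 0.6667
  σ(Item 2,Item 3) = 0.466 × 1.309 × 1.310 = 0.7991
σ²_T = Σσ²ᵢ + 2·Σσ_ij = 4.4136 + 2 × 2.2189 = 8.8514
α = (3/2)·(1 − 4.4136/8.8514) = 0.752

Cronbach's α = 0.752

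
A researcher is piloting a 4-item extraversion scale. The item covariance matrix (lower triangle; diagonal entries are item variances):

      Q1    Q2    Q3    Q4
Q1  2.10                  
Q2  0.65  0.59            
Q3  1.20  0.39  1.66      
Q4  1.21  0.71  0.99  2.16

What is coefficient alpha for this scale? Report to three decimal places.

ΣVar(i) = 2.10 + 0.59 + 1.66 + 2.16 = 6.51
Σ_{i<j} σ_ij = 5.15
σ²_T = 6.51 + 2 × 5.15 = 16.81
α = (k/(k−1))·(1 − ΣVar(i)/σ²_T) = (4/3)·(1 − 6.51/16.81) = 0.817

coefficient alpha = 0.817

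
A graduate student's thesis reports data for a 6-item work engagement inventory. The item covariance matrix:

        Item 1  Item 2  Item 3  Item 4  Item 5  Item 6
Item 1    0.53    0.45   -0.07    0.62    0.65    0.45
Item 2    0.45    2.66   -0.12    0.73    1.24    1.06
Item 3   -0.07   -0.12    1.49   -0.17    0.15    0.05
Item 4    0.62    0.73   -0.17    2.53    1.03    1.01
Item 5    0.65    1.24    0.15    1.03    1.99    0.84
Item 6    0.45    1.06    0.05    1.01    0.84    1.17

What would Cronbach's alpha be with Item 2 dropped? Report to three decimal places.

Remaining items: Item 1, Item 3, Item 4, Item 5, Item 6 (k = 5).
sum of item variances = 0.53 + 1.49 + 2.53 + 1.99 + 1.17 = 7.71
Var(T) = 7.71 + 2 × 4.56 = 16.83
α (item deleted) = (5/4)·(1 − 7.71/16.83) = 0.677

α = 0.677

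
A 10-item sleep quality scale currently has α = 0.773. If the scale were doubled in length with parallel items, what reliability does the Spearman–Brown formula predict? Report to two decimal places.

Length factor m = 2
α' = m·α / (1 + (m−1)·α)
   = 2 × 0.773 / (1 + (2 − 1) × 0.773)
   = 1.5460 / 1.7730 = 0.87

predicted reliability = 0.87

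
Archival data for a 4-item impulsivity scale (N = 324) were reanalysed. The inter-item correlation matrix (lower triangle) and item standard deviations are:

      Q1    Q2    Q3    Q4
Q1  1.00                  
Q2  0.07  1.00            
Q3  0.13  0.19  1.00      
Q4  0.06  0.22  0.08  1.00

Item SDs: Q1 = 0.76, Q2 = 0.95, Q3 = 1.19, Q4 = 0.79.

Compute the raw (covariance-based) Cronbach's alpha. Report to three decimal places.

Σσ²ᵢ = 0.76² + 0.95² + 1.19² + 0.79² = 3.5203
Covariances σ_ij = r_ij · s_i · s_j:
  σ(Q1,Q2) = 0.07 × 0.76 × 0.95 = 0.0505
  σ(Q1,Q3) = 0.13 × 0.76 × 1.19 = 0.1176
  σ(Q1,Q4) = 0.06 × 0.76 × 0.79 = 0.0360
  σ(Q2,Q3) = 0.19 × 0.95 × 1.19 = 0.2148
  σ(Q2,Q4) = 0.22 × 0.95 × 0.79 = 0.1651
  σ(Q3,Q4) = 0.08 × 1.19 × 0.79 = 0.0752
σ²_T = Σσ²ᵢ + 2·Σσ_ij = 3.5203 + 2 × 0.6592 = 4.8387
α = (4/3)·(1 − 3.5203/4.8387) = 0.363

Cronbach's alpha = 0.363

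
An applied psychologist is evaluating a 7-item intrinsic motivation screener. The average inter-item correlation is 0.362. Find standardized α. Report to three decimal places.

standardized α = 0.799

Standardized α = k·r̄ / (1 + (k−1)·r̄) = 7 × 0.362 / (1 + 6 × 0.362)
  = 2.5340 / 3.1720 = 0.799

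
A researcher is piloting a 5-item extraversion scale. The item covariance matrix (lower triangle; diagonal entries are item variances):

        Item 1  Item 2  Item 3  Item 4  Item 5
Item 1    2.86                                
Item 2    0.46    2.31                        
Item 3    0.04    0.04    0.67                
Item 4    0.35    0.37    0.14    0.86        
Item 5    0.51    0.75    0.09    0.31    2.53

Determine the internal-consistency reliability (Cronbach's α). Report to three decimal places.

Σσ²ᵢ = 2.86 + 2.31 + 0.67 + 0.86 + 2.53 = 9.23
Sum of off-diagonal covariances = 3.06
Var(T) = 9.23 + 2 × 3.06 = 15.35
α = (k/(k−1))·(1 − Σσ²ᵢ/Var(T)) = (5/4)·(1 − 9.23/15.35) = 0.498

Cronbach's α = 0.498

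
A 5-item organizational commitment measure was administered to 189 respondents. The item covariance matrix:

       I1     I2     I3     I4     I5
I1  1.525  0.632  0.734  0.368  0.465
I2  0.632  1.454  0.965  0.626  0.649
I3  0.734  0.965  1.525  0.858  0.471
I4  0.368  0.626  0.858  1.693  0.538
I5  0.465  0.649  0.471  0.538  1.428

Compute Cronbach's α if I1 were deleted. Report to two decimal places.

Cronbach's α = 0.77

Remaining items: I2, I3, I4, I5 (k = 4).
ΣVar(i) = 1.454 + 1.525 + 1.693 + 1.428 = 6.100
total variance = 6.100 + 2 × 4.107 = 14.314
α (item deleted) = (4/3)·(1 − 6.100/14.314) = 0.77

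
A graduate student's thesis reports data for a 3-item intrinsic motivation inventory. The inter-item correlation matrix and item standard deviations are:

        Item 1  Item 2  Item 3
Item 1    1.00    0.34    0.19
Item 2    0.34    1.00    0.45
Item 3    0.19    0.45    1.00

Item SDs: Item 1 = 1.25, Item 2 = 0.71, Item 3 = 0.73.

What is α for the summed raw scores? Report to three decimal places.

Σσ²ᵢ = 1.25² + 0.71² + 0.73² = 2.5995
Covariances σ_ij = r_ij · s_i · s_j:
  σ(Item 1,Item 2) = 0.34 × 1.25 × 0.71 = 0.3018
  σ(Item 1,Item 3) = 0.19 × 1.25 × 0.73 = 0.1734
  σ(Item 2,Item 3) = 0.45 × 0.71 × 0.73 = 0.2332
σ²_T = Σσ²ᵢ + 2·Σσ_ij = 2.5995 + 2 × 0.7084 = 4.0163
α = (3/2)·(1 − 2.5995/4.0163) = 0.529

α = 0.529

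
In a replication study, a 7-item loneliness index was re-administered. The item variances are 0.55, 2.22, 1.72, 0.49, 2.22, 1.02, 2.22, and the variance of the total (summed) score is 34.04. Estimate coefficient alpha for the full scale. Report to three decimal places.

Σσ²ᵢ = 0.55 + 2.22 + 1.72 + 0.49 + 2.22 + 1.02 + 2.22 = 10.44
α = (k/(k−1))·(1 − Σσ²ᵢ/Var(T)) = (7/6)·(1 − 10.44/34.04) = 0.809

α = 0.809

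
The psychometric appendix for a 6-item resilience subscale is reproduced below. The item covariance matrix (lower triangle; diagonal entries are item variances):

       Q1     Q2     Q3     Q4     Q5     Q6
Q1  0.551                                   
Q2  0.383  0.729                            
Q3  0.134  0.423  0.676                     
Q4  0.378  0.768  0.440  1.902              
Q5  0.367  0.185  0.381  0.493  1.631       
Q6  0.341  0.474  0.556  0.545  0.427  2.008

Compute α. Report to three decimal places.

sum of item variances = 0.551 + 0.729 + 0.676 + 1.902 + 1.631 + 2.008 = 7.497
Sum of off-diagonal covariances = 6.295
σ²_total = 7.497 + 2 × 6.295 = 20.087
α = (k/(k−1))·(1 − sum of item variances/σ²_total) = (6/5)·(1 − 7.497/20.087) = 0.752

α = 0.752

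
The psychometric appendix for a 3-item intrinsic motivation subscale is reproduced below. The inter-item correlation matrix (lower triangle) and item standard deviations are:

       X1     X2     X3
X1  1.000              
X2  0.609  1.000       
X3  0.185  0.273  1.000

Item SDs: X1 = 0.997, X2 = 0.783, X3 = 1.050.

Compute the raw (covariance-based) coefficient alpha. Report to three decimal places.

coefficient alpha = 0.596

Σσ²ᵢ = 0.997² + 0.783² + 1.050² = 2.7096
Covariances σ_ij = r_ij · s_i · s_j:
  σ(X1,X2) = 0.609 × 0.997 × 0.783 = 0.4754
  σ(X1,X3) = 0.185 × 0.997 × 1.050 = 0.1937
  σ(X2,X3) = 0.273 × 0.783 × 1.050 = 0.2244
σ²_T = Σσ²ᵢ + 2·Σσ_ij = 2.7096 + 2 × 0.8935 = 4.4966
α = (3/2)·(1 − 2.7096/4.4966) = 0.596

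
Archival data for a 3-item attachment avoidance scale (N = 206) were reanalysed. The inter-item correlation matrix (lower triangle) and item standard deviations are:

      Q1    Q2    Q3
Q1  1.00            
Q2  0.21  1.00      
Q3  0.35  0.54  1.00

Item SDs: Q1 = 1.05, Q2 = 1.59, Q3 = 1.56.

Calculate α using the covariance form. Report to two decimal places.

Σσ²ᵢ = 1.05² + 1.59² + 1.56² = 6.0642
Covariances σ_ij = r_ij · s_i · s_j:
  σ(Q1,Q2) = 0.21 × 1.05 × 1.59 = 0.3506
  σ(Q1,Q3) = 0.35 × 1.05 × 1.56 = 0.5733
  σ(Q2,Q3) = 0.54 × 1.59 × 1.56 = 1.3394
σ²_T = Σσ²ᵢ + 2·Σσ_ij = 6.0642 + 2 × 2.2633 = 10.5908
α = (3/2)·(1 − 6.0642/10.5908) = 0.64

α = 0.64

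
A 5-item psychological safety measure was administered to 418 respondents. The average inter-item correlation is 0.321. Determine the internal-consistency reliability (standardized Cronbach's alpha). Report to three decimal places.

Standardized α = k·r̄ / (1 + (k−1)·r̄) = 5 × 0.321 / (1 + 4 × 0.321)
  = 1.6050 / 2.2840 = 0.703

α = 0.703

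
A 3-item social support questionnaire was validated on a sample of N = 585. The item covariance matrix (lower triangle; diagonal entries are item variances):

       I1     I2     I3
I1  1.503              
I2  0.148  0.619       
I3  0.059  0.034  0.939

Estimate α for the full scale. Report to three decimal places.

sum of item variances = 1.503 + 0.619 + 0.939 = 3.061
Sum of off-diagonal covariances = 0.241
σ²_total = 3.061 + 2 × 0.241 = 3.543
α = (k/(k−1))·(1 − sum of item variances/σ²_total) = (3/2)·(1 − 3.061/3.543) = 0.204

α = 0.204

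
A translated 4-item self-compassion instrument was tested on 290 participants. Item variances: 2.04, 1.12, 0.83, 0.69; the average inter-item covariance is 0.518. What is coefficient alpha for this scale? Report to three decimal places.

α = 0.761

sum of item variances = 2.04 + 1.12 + 0.83 + 0.69 = 4.68
Sum of the 6 distinct covariances = 6 × 0.518 = 3.108
total variance = sum of item variances + 2·Σcov = 4.68 + 2 × 3.108 = 10.896
α = (4/3)·(1 − 4.68/10.896) = 0.761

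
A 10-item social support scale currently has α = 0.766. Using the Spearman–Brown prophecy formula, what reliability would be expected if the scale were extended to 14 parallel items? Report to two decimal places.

predicted reliability = 0.82

Length factor m = 14/10 = 1.4000
α' = m·α / (1 + (m−1)·α)
   = 14/10 × 0.766 / (1 + (14/10 − 1) × 0.766)
   = 1.0724 / 1.3064 = 0.82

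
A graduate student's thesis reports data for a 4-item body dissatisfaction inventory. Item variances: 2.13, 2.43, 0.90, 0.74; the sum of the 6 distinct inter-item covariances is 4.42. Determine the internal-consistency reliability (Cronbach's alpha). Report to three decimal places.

sum of item variances = 2.13 + 2.43 + 0.90 + 0.74 = 6.20
Sum of distinct covariances = 4.42
total variance = sum of item variances + 2·Σcov = 6.20 + 2 × 4.42 = 15.04
α = (4/3)·(1 − 6.20/15.04) = 0.784

Cronbach's alpha = 0.784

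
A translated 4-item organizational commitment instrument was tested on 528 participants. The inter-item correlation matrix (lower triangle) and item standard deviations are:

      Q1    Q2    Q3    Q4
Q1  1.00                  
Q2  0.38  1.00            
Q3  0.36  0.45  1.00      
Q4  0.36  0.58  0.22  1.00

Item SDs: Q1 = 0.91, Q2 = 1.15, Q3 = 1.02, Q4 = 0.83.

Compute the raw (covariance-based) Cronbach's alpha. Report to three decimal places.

Cronbach's alpha = 0.719

Σσ²ᵢ = 0.91² + 1.15² + 1.02² + 0.83² = 3.8799
Covariances σ_ij = r_ij · s_i · s_j:
  σ(Q1,Q2) = 0.38 × 0.91 × 1.15 = 0.3977
  σ(Q1,Q3) = 0.36 × 0.91 × 1.02 = 0.3342
  σ(Q1,Q4) = 0.36 × 0.91 × 0.83 = 0.2719
  σ(Q2,Q3) = 0.45 × 1.15 × 1.02 = 0.5278
  σ(Q2,Q4) = 0.58 × 1.15 × 0.83 = 0.5536
  σ(Q3,Q4) = 0.22 × 1.02 × 0.83 = 0.1863
σ²_T = Σσ²ᵢ + 2·Σσ_ij = 3.8799 + 2 × 2.2715 = 8.4229
α = (4/3)·(1 − 3.8799/8.4229) = 0.719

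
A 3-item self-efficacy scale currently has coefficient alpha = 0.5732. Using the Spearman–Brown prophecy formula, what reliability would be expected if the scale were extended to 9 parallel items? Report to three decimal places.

predicted reliability = 0.801

Length factor m = 9/3 = 3.0000
α' = m·α / (1 + (m−1)·α)
   = 9/3 × 0.5732 / (1 + (9/3 − 1) × 0.5732)
   = 1.7196 / 2.1464 = 0.801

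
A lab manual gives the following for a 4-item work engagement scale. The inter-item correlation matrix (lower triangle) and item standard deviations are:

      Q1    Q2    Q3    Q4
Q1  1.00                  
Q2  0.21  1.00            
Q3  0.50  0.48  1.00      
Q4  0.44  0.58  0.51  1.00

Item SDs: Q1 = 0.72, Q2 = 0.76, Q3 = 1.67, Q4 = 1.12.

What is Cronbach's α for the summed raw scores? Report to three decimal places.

Σσ²ᵢ = 0.72² + 0.76² + 1.67² + 1.12² = 5.1393
Covariances σ_ij = r_ij · s_i · s_j:
  σ(Q1,Q2) = 0.21 × 0.72 × 0.76 = 0.1149
  σ(Q1,Q3) = 0.50 × 0.72 × 1.67 = 0.6012
  σ(Q1,Q4) = 0.44 × 0.72 × 1.12 = 0.3548
  σ(Q2,Q3) = 0.48 × 0.76 × 1.67 = 0.6092
  σ(Q2,Q4) = 0.58 × 0.76 × 1.12 = 0.4937
  σ(Q3,Q4) = 0.51 × 1.67 × 1.12 = 0.9539
σ²_T = Σσ²ᵢ + 2·Σσ_ij = 5.1393 + 2 × 3.1277 = 11.3947
α = (4/3)·(1 − 5.1393/11.3947) = 0.732

Cronbach's α = 0.732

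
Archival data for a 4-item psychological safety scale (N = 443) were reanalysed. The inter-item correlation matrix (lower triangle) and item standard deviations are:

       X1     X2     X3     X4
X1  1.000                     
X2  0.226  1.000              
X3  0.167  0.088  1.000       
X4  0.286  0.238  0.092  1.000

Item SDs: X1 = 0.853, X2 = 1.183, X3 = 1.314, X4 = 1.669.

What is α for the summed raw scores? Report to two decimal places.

α = 0.44

Σσ²ᵢ = 0.853² + 1.183² + 1.314² + 1.669² = 6.6393
Covariances σ_ij = r_ij · s_i · s_j:
  σ(X1,X2) = 0.226 × 0.853 × 1.183 = 0.2281
  σ(X1,X3) = 0.167 × 0.853 × 1.314 = 0.1872
  σ(X1,X4) = 0.286 × 0.853 × 1.669 = 0.4072
  σ(X2,X3) = 0.088 × 1.183 × 1.314 = 0.1368
  σ(X2,X4) = 0.238 × 1.183 × 1.669 = 0.4699
  σ(X3,X4) = 0.092 × 1.314 × 1.669 = 0.2018
σ²_T = Σσ²ᵢ + 2·Σσ_ij = 6.6393 + 2 × 1.6310 = 9.9013
α = (4/3)·(1 − 6.6393/9.9013) = 0.44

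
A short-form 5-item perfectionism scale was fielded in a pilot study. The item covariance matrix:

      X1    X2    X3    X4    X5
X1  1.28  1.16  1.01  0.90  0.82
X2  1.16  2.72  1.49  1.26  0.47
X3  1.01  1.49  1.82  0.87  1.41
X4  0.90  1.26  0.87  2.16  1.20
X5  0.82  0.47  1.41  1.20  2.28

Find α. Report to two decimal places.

α = 0.84

Σσ²ᵢ = 1.28 + 2.72 + 1.82 + 2.16 + 2.28 = 10.26
Σ_{i<j} σ_ij = 10.59
σ²_total = 10.26 + 2 × 10.59 = 31.44
α = (k/(k−1))·(1 − Σσ²ᵢ/σ²_total) = (5/4)·(1 − 10.26/31.44) = 0.84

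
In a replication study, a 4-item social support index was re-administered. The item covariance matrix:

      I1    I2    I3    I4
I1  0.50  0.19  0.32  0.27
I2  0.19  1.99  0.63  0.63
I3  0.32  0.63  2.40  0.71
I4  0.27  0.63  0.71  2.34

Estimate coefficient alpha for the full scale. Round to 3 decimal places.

Σσ²ᵢ = 0.50 + 1.99 + 2.40 + 2.34 = 7.23
Sum of the distinct covariances = 2.75
σ²_T = 7.23 + 2 × 2.75 = 12.73
α = (k/(k−1))·(1 − Σσ²ᵢ/σ²_T) = (4/3)·(1 − 7.23/12.73) = 0.576

α = 0.576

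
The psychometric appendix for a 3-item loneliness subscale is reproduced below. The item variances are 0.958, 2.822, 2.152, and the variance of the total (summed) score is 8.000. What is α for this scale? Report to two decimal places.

α = 0.39

Σσ²ᵢ = 0.958 + 2.822 + 2.152 = 5.932
α = (k/(k−1))·(1 − Σσ²ᵢ/Var(T)) = (3/2)·(1 − 5.932/8.000) = 0.39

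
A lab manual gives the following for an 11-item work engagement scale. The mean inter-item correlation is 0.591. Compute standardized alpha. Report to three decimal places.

α = 0.941

Standardized α = k·r̄ / (1 + (k−1)·r̄) = 11 × 0.591 / (1 + 10 × 0.591)
  = 6.5010 / 6.9100 = 0.941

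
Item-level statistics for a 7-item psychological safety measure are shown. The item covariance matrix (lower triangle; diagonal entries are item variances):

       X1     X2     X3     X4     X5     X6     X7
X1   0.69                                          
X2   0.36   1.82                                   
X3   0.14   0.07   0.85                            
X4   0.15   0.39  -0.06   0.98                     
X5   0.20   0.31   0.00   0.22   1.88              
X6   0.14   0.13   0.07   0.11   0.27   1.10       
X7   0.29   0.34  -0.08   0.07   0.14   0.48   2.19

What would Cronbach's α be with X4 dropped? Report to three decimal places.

α = 0.482

Remaining items: X1, X2, X3, X5, X6, X7 (k = 6).
Σσᵢ² = 0.69 + 1.82 + 0.85 + 1.88 + 1.10 + 2.19 = 8.53
σ²_T = 8.53 + 2 × 2.86 = 14.25
α (item deleted) = (6/5)·(1 − 8.53/14.25) = 0.482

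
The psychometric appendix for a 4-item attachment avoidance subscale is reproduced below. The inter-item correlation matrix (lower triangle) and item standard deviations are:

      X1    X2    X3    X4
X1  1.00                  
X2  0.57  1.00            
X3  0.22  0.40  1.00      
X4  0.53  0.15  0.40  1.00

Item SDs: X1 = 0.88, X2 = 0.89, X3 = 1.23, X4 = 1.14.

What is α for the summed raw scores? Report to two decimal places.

Σσ²ᵢ = 0.88² + 0.89² + 1.23² + 1.14² = 4.3790
Covariances σ_ij = r_ij · s_i · s_j:
  σ(X1,X2) = 0.57 × 0.88 × 0.89 = 0.4464
  σ(X1,X3) = 0.22 × 0.88 × 1.23 = 0.2381
  σ(X1,X4) = 0.53 × 0.88 × 1.14 = 0.5317
  σ(X2,X3) = 0.40 × 0.89 × 1.23 = 0.4379
  σ(X2,X4) = 0.15 × 0.89 × 1.14 = 0.1522
  σ(X3,X4) = 0.40 × 1.23 × 1.14 = 0.5609
σ²_T = Σσ²ᵢ + 2·Σσ_ij = 4.3790 + 2 × 2.3672 = 9.1134
α = (4/3)·(1 − 4.3790/9.1134) = 0.69

α = 0.69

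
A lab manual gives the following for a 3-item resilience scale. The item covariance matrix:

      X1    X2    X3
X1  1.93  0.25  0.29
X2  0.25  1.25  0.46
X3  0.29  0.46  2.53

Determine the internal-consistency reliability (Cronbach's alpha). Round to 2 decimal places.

Σσ²ᵢ = 1.93 + 1.25 + 2.53 = 5.71
Σ_{i<j} σ_ij = 1.00
σ²_total = 5.71 + 2 × 1.00 = 7.71
α = (k/(k−1))·(1 − Σσ²ᵢ/σ²_total) = (3/2)·(1 − 5.71/7.71) = 0.39

Cronbach's alpha = 0.39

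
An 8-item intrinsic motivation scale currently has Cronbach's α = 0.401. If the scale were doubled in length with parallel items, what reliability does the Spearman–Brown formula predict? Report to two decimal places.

predicted reliability = 0.57

Length factor m = 2
α' = m·α / (1 + (m−1)·α)
   = 2 × 0.401 / (1 + (2 − 1) × 0.401)
   = 0.8020 / 1.4010 = 0.57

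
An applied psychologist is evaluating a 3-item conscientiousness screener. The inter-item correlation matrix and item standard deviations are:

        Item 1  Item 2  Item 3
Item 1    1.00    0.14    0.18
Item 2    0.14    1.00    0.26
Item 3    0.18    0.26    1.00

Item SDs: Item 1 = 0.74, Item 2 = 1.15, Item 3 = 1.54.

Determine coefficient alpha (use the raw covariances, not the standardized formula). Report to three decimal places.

Σσ²ᵢ = 0.74² + 1.15² + 1.54² = 4.2417
Covariances σ_ij = r_ij · s_i · s_j:
  σ(Item 1,Item 2) = 0.14 × 0.74 × 1.15 = 0.1191
  σ(Item 1,Item 3) = 0.18 × 0.74 × 1.54 = 0.2051
  σ(Item 2,Item 3) = 0.26 × 1.15 × 1.54 = 0.4605
σ²_T = Σσ²ᵢ + 2·Σσ_ij = 4.2417 + 2 × 0.7847 = 5.8111
α = (3/2)·(1 − 4.2417/5.8111) = 0.405

coefficient alpha = 0.405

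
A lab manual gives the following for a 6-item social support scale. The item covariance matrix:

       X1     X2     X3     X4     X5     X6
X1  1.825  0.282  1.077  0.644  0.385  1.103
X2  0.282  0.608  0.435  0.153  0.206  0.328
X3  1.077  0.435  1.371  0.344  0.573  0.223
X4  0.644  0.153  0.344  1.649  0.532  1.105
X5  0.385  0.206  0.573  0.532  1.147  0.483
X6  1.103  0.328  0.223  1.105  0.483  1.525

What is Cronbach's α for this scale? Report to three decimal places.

α = 0.792

Σσᵢ² = 1.825 + 0.608 + 1.371 + 1.649 + 1.147 + 1.525 = 8.125
Sum of off-diagonal covariances = 7.873
σ²_total = 8.125 + 2 × 7.873 = 23.871
α = (k/(k−1))·(1 − Σσᵢ²/σ²_total) = (6/5)·(1 − 8.125/23.871) = 0.792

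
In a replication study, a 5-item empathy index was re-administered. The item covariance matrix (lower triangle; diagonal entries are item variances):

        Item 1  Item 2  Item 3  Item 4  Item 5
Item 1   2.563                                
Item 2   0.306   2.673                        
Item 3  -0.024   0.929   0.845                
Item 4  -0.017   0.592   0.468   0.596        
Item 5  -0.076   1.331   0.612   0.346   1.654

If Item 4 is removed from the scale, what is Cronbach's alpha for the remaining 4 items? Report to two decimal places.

Remaining items: Item 1, Item 2, Item 3, Item 5 (k = 4).
Σσ²ᵢ = 2.563 + 2.673 + 0.845 + 1.654 = 7.735
σ²_total = 7.735 + 2 × 3.078 = 13.891
α (item deleted) = (4/3)·(1 − 7.735/13.891) = 0.59

α = 0.59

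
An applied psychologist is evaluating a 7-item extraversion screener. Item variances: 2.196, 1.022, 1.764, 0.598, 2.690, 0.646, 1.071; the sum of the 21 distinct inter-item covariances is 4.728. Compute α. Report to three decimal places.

α = 0.567

ΣVar(i) = 2.196 + 1.022 + 1.764 + 0.598 + 2.690 + 0.646 + 1.071 = 9.987
Sum of distinct covariances = 4.728
σ²_T = ΣVar(i) + 2·Σcov = 9.987 + 2 × 4.728 = 19.443
α = (7/6)·(1 − 9.987/19.443) = 0.567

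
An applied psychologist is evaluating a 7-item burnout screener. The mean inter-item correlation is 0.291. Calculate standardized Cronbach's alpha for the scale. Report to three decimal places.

α = 0.742

Standardized α = k·r̄ / (1 + (k−1)·r̄) = 7 × 0.291 / (1 + 6 × 0.291)
  = 2.0370 / 2.7460 = 0.742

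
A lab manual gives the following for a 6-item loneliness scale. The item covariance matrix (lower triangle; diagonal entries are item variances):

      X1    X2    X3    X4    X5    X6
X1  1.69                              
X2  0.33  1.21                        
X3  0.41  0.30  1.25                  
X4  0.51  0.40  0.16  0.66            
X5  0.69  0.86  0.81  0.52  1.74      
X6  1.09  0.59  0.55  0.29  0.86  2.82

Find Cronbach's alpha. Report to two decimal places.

α = 0.77

ΣVar(i) = 1.69 + 1.21 + 1.25 + 0.66 + 1.74 + 2.82 = 9.37
Sum of the distinct covariances = 8.37
total variance = 9.37 + 2 × 8.37 = 26.11
α = (k/(k−1))·(1 − ΣVar(i)/total variance) = (6/5)·(1 − 9.37/26.11) = 0.77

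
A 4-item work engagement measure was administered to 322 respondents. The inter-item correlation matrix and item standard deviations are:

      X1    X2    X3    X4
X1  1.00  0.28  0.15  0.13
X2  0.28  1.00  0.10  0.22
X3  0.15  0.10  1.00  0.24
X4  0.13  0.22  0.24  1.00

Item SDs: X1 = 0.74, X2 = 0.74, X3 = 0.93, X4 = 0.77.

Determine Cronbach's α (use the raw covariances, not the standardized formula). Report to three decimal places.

α = 0.471

Σσ²ᵢ = 0.74² + 0.74² + 0.93² + 0.77² = 2.5530
Covariances σ_ij = r_ij · s_i · s_j:
  σ(X1,X2) = 0.28 × 0.74 × 0.74 = 0.1533
  σ(X1,X3) = 0.15 × 0.74 × 0.93 = 0.1032
  σ(X1,X4) = 0.13 × 0.74 × 0.77 = 0.0741
  σ(X2,X3) = 0.10 × 0.74 × 0.93 = 0.0688
  σ(X2,X4) = 0.22 × 0.74 × 0.77 = 0.1254
  σ(X3,X4) = 0.24 × 0.93 × 0.77 = 0.1719
σ²_T = Σσ²ᵢ + 2·Σσ_ij = 2.5530 + 2 × 0.6967 = 3.9464
α = (4/3)·(1 − 2.5530/3.9464) = 0.471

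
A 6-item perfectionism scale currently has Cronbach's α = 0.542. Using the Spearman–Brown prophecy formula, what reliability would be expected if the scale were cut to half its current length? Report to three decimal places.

Length factor m = 1/2
α' = m·α / (1 − (1−m)·α)
   = 1/2 × 0.542 / (1 − (1 − 1/2) × 0.542)
   = 0.2710 / 0.7290 = 0.372

predicted reliability = 0.372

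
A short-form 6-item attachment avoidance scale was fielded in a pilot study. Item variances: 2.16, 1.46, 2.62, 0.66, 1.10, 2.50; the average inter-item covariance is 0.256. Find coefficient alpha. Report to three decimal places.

coefficient alpha = 0.507

sum of item variances = 2.16 + 1.46 + 2.62 + 0.66 + 1.10 + 2.50 = 10.50
Sum of the 15 distinct covariances = 15 × 0.256 = 3.840
σ²_T = sum of item variances + 2·Σcov = 10.50 + 2 × 3.840 = 18.180
α = (6/5)·(1 − 10.50/18.180) = 0.507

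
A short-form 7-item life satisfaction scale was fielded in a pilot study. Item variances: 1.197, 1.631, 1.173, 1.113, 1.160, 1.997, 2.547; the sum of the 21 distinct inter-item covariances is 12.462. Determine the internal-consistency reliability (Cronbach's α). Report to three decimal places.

α = 0.814

Σσᵢ² = 1.197 + 1.631 + 1.173 + 1.113 + 1.160 + 1.997 + 2.547 = 10.818
Sum of distinct covariances = 12.462
Var(T) = Σσᵢ² + 2·Σcov = 10.818 + 2 × 12.462 = 35.742
α = (7/6)·(1 − 10.818/35.742) = 0.814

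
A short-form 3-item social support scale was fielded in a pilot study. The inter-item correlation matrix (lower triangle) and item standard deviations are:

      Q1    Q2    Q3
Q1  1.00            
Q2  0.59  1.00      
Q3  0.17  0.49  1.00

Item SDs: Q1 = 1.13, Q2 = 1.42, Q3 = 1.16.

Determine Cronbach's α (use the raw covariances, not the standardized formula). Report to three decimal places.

Σσ²ᵢ = 1.13² + 1.42² + 1.16² = 4.6389
Covariances σ_ij = r_ij · s_i · s_j:
  σ(Q1,Q2) = 0.59 × 1.13 × 1.42 = 0.9467
  σ(Q1,Q3) = 0.17 × 1.13 × 1.16 = 0.2228
  σ(Q2,Q3) = 0.49 × 1.42 × 1.16 = 0.8071
σ²_T = Σσ²ᵢ + 2·Σσ_ij = 4.6389 + 2 × 1.9766 = 8.5921
α = (3/2)·(1 − 4.6389/8.5921) = 0.690

Cronbach's α = 0.690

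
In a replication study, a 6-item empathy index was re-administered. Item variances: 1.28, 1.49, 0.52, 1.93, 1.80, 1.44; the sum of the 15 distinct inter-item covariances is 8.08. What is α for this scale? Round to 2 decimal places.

α = 0.79

Σσᵢ² = 1.28 + 1.49 + 0.52 + 1.93 + 1.80 + 1.44 = 8.46
Sum of distinct covariances = 8.08
σ²_total = Σσᵢ² + 2·Σcov = 8.46 + 2 × 8.08 = 24.62
α = (6/5)·(1 − 8.46/24.62) = 0.79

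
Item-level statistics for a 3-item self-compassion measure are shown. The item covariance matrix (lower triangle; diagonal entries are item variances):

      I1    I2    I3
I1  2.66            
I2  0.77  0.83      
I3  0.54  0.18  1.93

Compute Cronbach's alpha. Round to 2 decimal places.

sum of item variances = 2.66 + 0.83 + 1.93 = 5.42
Sum of off-diagonal covariances = 1.49
Var(T) = 5.42 + 2 × 1.49 = 8.40
α = (k/(k−1))·(1 − sum of item variances/Var(T)) = (3/2)·(1 − 5.42/8.40) = 0.53

α = 0.53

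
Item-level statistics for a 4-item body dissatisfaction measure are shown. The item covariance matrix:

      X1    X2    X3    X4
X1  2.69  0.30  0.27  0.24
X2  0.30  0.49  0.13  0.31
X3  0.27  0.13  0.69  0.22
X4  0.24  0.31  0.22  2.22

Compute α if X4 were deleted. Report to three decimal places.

α = 0.398

Remaining items: X1, X2, X3 (k = 3).
ΣVar(i) = 2.69 + 0.49 + 0.69 = 3.87
Var(T) = 3.87 + 2 × 0.70 = 5.27
α (item deleted) = (3/2)·(1 − 3.87/5.27) = 0.398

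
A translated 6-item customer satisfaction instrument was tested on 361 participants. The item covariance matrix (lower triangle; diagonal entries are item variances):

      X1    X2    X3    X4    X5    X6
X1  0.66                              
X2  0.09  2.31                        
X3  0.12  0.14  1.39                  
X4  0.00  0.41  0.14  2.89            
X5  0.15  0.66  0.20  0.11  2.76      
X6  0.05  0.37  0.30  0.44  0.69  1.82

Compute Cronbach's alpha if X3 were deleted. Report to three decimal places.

Remaining items: X1, X2, X4, X5, X6 (k = 5).
ΣVar(i) = 0.66 + 2.31 + 2.89 + 2.76 + 1.82 = 10.44
total variance = 10.44 + 2 × 2.97 = 16.38
α (item deleted) = (5/4)·(1 − 10.44/16.38) = 0.453

α = 0.453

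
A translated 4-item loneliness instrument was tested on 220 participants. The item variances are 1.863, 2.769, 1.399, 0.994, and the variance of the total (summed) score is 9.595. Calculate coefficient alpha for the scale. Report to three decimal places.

α = 0.357

Σσᵢ² = 1.863 + 2.769 + 1.399 + 0.994 = 7.025
α = (k/(k−1))·(1 − Σσᵢ²/total variance) = (4/3)·(1 − 7.025/9.595) = 0.357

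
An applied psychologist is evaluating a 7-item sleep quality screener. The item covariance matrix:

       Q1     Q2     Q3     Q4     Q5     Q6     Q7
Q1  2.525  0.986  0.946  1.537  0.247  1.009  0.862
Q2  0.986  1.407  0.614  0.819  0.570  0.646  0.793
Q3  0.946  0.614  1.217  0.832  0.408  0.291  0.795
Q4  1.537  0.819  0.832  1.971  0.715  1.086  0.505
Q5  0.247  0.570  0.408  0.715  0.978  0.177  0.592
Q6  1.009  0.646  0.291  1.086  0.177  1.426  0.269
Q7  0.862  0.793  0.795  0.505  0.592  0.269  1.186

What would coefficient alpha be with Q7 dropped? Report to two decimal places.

Remaining items: Q1, Q2, Q3, Q4, Q5, Q6 (k = 6).
Σσᵢ² = 2.525 + 1.407 + 1.217 + 1.971 + 0.978 + 1.426 = 9.524
Var(T) = 9.524 + 2 × 10.883 = 31.290
α (item deleted) = (6/5)·(1 − 9.524/31.290) = 0.83

coefficient alpha = 0.83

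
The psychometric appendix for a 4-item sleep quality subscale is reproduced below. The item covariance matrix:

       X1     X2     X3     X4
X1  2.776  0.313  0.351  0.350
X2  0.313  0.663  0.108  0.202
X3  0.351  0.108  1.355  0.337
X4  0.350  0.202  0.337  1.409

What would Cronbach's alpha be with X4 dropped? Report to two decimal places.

Remaining items: X1, X2, X3 (k = 3).
ΣVar(i) = 2.776 + 0.663 + 1.355 = 4.794
Var(T) = 4.794 + 2 × 0.772 = 6.338
α (item deleted) = (3/2)·(1 − 4.794/6.338) = 0.37

Cronbach's alpha = 0.37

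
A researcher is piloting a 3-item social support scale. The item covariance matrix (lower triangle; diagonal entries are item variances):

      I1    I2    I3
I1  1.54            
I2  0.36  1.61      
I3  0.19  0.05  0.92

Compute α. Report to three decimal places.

α = 0.342

sum of item variances = 1.54 + 1.61 + 0.92 = 4.07
Sum of the distinct covariances = 0.60
Var(T) = 4.07 + 2 × 0.60 = 5.27
α = (k/(k−1))·(1 − sum of item variances/Var(T)) = (3/2)·(1 − 4.07/5.27) = 0.342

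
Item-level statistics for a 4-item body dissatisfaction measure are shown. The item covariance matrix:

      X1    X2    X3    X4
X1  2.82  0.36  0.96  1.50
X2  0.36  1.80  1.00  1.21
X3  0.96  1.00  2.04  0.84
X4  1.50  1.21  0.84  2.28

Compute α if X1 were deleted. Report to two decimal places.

Remaining items: X2, X3, X4 (k = 3).
Σσᵢ² = 1.80 + 2.04 + 2.28 = 6.12
σ²_T = 6.12 + 2 × 3.05 = 12.22
α (item deleted) = (3/2)·(1 − 6.12/12.22) = 0.75

α = 0.75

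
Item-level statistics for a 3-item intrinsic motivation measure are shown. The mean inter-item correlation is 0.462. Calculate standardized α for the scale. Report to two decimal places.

Standardized α = k·r̄ / (1 + (k−1)·r̄) = 3 × 0.462 / (1 + 2 × 0.462)
  = 1.3860 / 1.9240 = 0.72

α = 0.72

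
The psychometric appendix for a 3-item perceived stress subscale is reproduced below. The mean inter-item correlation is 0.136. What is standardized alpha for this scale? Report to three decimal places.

Standardized α = k·r̄ / (1 + (k−1)·r̄) = 3 × 0.136 / (1 + 2 × 0.136)
  = 0.4080 / 1.2720 = 0.321

α = 0.321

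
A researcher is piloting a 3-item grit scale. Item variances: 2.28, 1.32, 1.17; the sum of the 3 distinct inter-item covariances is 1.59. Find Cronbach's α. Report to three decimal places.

ΣVar(i) = 2.28 + 1.32 + 1.17 = 4.77
Sum of distinct covariances = 1.59
Var(T) = ΣVar(i) + 2·Σcov = 4.77 + 2 × 1.59 = 7.95
α = (3/2)·(1 − 4.77/7.95) = 0.600

Cronbach's α = 0.600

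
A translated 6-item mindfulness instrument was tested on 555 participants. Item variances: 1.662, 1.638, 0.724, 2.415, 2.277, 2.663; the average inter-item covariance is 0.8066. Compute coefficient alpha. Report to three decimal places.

coefficient alpha = 0.816

Σσᵢ² = 1.662 + 1.638 + 0.724 + 2.415 + 2.277 + 2.663 = 11.379
Sum of the 15 distinct covariances = 15 × 0.8066 = 12.0990
σ²_total = Σσᵢ² + 2·Σcov = 11.379 + 2 × 12.0990 = 35.5770
α = (6/5)·(1 − 11.379/35.5770) = 0.816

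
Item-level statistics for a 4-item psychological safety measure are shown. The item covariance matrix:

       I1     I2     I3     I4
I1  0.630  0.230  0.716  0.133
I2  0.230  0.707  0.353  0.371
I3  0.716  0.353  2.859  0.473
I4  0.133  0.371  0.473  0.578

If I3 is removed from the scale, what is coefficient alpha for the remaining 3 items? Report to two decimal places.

Remaining items: I1, I2, I4 (k = 3).
Σσᵢ² = 0.630 + 0.707 + 0.578 = 1.915
total variance = 1.915 + 2 × 0.734 = 3.383
α (item deleted) = (3/2)·(1 − 1.915/3.383) = 0.65

coefficient alpha = 0.65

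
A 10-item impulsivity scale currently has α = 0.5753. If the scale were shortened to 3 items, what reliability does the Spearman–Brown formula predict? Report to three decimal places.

Length factor m = 3/10 = 0.3000
α' = m·α / (1 − (1−m)·α)
   = 3/10 × 0.5753 / (1 − (1 − 3/10) × 0.5753)
   = 0.1726 / 0.5973 = 0.289

predicted reliability = 0.289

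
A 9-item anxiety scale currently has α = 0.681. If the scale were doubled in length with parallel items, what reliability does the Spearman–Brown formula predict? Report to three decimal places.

Length factor m = 2
α' = m·α / (1 + (m−1)·α)
   = 2 × 0.681 / (1 + (2 − 1) × 0.681)
   = 1.3620 / 1.6810 = 0.810

predicted reliability = 0.810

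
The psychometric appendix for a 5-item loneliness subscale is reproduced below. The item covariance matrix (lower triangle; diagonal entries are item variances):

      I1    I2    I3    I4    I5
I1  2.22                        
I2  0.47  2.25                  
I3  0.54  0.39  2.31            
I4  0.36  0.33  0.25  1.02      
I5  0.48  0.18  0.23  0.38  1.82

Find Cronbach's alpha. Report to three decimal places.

ΣVar(i) = 2.22 + 2.25 + 2.31 + 1.02 + 1.82 = 9.62
Σ_{i<j} σ_ij = 3.61
σ²_total = 9.62 + 2 × 3.61 = 16.84
α = (k/(k−1))·(1 − ΣVar(i)/σ²_total) = (5/4)·(1 − 9.62/16.84) = 0.536

α = 0.536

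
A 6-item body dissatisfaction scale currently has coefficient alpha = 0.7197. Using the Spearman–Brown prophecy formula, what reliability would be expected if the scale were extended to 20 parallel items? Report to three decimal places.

Length factor m = 20/6 = 3.3333
α' = m·α / (1 + (m−1)·α)
   = 20/6 × 0.7197 / (1 + (20/6 − 1) × 0.7197)
   = 2.3990 / 2.6793 = 0.895

predicted reliability = 0.895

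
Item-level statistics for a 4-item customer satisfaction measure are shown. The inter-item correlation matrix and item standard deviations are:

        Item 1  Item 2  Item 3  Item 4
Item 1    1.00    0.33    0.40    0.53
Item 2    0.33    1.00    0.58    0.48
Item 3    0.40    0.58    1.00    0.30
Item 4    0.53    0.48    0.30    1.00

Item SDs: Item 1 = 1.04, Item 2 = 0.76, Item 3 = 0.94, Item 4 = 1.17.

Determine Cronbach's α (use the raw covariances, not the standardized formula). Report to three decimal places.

Σσ²ᵢ = 1.04² + 0.76² + 0.94² + 1.17² = 3.9117
Covariances σ_ij = r_ij · s_i · s_j:
  σ(Item 1,Item 2) = 0.33 × 1.04 × 0.76 = 0.2608
  σ(Item 1,Item 3) = 0.40 × 1.04 × 0.94 = 0.3910
  σ(Item 1,Item 4) = 0.53 × 1.04 × 1.17 = 0.6449
  σ(Item 2,Item 3) = 0.58 × 0.76 × 0.94 = 0.4144
  σ(Item 2,Item 4) = 0.48 × 0.76 × 1.17 = 0.4268
  σ(Item 3,Item 4) = 0.30 × 0.94 × 1.17 = 0.3299
σ²_T = Σσ²ᵢ + 2·Σσ_ij = 3.9117 + 2 × 2.4678 = 8.8473
α = (4/3)·(1 − 3.9117/8.8473) = 0.744

α = 0.744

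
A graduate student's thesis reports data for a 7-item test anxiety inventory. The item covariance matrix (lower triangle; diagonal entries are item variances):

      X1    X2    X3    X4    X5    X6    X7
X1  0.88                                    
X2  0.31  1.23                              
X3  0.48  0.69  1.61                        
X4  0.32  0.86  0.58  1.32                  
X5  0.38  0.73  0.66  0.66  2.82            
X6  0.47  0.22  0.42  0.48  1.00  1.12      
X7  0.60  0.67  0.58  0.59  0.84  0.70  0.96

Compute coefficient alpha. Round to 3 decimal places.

sum of item variances = 0.88 + 1.23 + 1.61 + 1.32 + 2.82 + 1.12 + 0.96 = 9.94
Sum of off-diagonal covariances = 12.24
total variance = 9.94 + 2 × 12.24 = 34.42
α = (k/(k−1))·(1 − sum of item variances/total variance) = (7/6)·(1 − 9.94/34.42) = 0.830

α = 0.830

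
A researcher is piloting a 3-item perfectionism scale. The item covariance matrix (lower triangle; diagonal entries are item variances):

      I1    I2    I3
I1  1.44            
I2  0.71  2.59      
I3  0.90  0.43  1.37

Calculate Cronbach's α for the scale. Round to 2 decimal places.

α = 0.65

Σσ²ᵢ = 1.44 + 2.59 + 1.37 = 5.40
Sum of the distinct covariances = 2.04
Var(T) = 5.40 + 2 × 2.04 = 9.48
α = (k/(k−1))·(1 − Σσ²ᵢ/Var(T)) = (3/2)·(1 − 5.40/9.48) = 0.65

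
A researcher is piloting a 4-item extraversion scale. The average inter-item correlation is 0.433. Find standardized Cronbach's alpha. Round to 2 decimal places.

α = 0.75

Standardized α = k·r̄ / (1 + (k−1)·r̄) = 4 × 0.433 / (1 + 3 × 0.433)
  = 1.7320 / 2.2990 = 0.75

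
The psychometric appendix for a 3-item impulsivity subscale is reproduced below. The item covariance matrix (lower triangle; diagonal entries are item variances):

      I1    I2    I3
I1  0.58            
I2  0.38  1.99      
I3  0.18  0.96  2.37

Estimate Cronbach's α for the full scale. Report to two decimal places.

Σσ²ᵢ = 0.58 + 1.99 + 2.37 = 4.94
Sum of off-diagonal covariances = 1.52
total variance = 4.94 + 2 × 1.52 = 7.98
α = (k/(k−1))·(1 − Σσ²ᵢ/total variance) = (3/2)·(1 − 4.94/7.98) = 0.57

Cronbach's α = 0.57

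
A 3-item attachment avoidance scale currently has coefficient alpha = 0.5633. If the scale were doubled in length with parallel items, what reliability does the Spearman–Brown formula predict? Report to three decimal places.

predicted reliability = 0.721

Length factor m = 2
α' = m·α / (1 + (m−1)·α)
   = 2 × 0.5633 / (1 + (2 − 1) × 0.5633)
   = 1.1266 / 1.5633 = 0.721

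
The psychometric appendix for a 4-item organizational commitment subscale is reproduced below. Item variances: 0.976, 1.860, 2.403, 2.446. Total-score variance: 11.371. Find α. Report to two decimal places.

ΣVar(i) = 0.976 + 1.860 + 2.403 + 2.446 = 7.685
α = (k/(k−1))·(1 − ΣVar(i)/Var(T)) = (4/3)·(1 − 7.685/11.371) = 0.43

α = 0.43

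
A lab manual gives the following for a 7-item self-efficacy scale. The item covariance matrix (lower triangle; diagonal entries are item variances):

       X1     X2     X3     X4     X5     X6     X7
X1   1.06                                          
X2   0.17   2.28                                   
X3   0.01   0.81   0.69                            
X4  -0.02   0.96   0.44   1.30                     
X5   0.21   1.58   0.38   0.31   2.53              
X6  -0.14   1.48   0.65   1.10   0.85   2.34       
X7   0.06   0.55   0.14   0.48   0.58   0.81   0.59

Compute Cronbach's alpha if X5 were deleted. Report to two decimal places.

Remaining items: X1, X2, X3, X4, X6, X7 (k = 6).
Σσ²ᵢ = 1.06 + 2.28 + 0.69 + 1.30 + 2.34 + 0.59 = 8.26
total variance = 8.26 + 2 × 7.50 = 23.26
α (item deleted) = (6/5)·(1 − 8.26/23.26) = 0.77

Cronbach's alpha = 0.77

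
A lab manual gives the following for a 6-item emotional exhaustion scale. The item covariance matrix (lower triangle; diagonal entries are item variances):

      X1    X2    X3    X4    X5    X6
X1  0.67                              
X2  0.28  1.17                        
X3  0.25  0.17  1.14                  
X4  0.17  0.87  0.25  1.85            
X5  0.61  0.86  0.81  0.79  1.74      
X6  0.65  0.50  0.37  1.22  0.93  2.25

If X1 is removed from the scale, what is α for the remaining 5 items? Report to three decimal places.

α = 0.780

Remaining items: X2, X3, X4, X5, X6 (k = 5).
ΣVar(i) = 1.17 + 1.14 + 1.85 + 1.74 + 2.25 = 8.15
σ²_T = 8.15 + 2 × 6.77 = 21.69
α (item deleted) = (5/4)·(1 − 8.15/21.69) = 0.780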